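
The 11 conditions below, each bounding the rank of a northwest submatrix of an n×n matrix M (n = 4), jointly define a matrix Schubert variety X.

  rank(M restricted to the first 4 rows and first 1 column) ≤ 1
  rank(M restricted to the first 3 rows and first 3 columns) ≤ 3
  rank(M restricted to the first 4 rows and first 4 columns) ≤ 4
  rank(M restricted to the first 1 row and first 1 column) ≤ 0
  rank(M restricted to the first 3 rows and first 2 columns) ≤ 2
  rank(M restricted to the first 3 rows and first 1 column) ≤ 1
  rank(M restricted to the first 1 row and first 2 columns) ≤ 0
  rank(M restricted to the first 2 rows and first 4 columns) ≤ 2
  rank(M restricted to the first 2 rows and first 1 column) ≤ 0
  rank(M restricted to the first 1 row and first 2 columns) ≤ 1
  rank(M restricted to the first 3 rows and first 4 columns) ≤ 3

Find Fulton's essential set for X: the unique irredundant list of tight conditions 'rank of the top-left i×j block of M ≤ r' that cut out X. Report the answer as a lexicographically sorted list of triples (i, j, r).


Reconstructing r_w from the 11 given conditions:

  0 | 0 | 1 | 1
  0 | 1 | 2 | 2
  1 | 2 | 3 | 3
  1 | 2 | 3 | 4

reading off 1-entries of Δ²R: w = (3, 2, 1, 4).

Fulton essential set (2 of the 3 Rothe cells):

[(1, 2, 0), (2, 1, 0)]


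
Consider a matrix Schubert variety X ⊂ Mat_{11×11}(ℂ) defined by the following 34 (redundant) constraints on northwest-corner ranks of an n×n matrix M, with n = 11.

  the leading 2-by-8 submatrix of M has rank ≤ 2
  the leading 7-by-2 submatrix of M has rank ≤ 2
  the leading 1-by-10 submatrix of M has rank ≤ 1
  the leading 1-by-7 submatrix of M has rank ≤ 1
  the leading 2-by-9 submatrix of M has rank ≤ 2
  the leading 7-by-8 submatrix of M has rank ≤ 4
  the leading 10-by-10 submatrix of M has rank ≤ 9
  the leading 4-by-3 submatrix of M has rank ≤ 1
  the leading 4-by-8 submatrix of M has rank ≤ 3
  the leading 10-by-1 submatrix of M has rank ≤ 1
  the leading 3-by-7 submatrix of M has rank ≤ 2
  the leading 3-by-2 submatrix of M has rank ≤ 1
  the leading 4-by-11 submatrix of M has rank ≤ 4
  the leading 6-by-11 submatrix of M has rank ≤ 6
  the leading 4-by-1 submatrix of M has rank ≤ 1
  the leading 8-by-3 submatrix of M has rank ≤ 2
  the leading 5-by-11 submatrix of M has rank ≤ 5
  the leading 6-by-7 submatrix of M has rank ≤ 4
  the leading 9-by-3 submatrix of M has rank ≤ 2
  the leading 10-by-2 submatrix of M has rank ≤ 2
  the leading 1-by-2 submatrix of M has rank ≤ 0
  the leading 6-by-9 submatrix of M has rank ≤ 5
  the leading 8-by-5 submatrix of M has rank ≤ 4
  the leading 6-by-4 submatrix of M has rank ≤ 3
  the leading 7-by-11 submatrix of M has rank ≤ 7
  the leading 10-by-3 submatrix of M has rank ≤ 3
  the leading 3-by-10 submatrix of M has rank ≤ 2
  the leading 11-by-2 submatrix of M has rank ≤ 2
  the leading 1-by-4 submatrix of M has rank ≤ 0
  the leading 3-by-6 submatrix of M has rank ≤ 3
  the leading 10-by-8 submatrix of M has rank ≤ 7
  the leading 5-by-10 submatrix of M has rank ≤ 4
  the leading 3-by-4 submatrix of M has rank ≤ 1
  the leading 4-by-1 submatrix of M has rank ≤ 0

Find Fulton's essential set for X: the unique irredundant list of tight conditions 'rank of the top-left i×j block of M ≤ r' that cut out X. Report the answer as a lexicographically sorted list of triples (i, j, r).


Reconstructing r_w from the 34 given conditions:

  row 1: 0, 0, 0, 0, 1, 1, 1, 1, 1, 1, 1
  row 2: 0, 1, 1, 1, 2, 2, 2, 2, 2, 2, 2
  row 3: 0, 1, 1, 1, 2, 2, 2, 2, 2, 2, 3
  row 4: 0, 1, 1, 2, 3, 3, 3, 3, 3, 3, 4
  row 5: 1, 2, 2, 3, 4, 4, 4, 4, 4, 4, 5
  row 6: 1, 2, 2, 3, 4, 4, 4, 4, 5, 5, 6
  row 7: 1, 2, 2, 3, 4, 4, 4, 4, 5, 6, 7
  row 8: 1, 2, 2, 3, 4, 5, 5, 5, 6, 7, 8
  row 9: 1, 2, 2, 3, 4, 5, 6, 6, 7, 8, 9
  row 10: 1, 2, 3, 4, 5, 6, 7, 7, 8, 9, 10
  row 11: 1, 2, 3, 4, 5, 6, 7, 8, 9, 10, 11

hence w(1..11) = (5, 2, 11, 4, 1, 9, 10, 6, 7, 3, 8).

D(w) has 25 cells with 7 SE-corners; essential set:

[(1, 4, 0), (3, 4, 1), (3, 10, 2), (4, 1, 0), (4, 3, 1), (7, 8, 4), (9, 3, 2)]


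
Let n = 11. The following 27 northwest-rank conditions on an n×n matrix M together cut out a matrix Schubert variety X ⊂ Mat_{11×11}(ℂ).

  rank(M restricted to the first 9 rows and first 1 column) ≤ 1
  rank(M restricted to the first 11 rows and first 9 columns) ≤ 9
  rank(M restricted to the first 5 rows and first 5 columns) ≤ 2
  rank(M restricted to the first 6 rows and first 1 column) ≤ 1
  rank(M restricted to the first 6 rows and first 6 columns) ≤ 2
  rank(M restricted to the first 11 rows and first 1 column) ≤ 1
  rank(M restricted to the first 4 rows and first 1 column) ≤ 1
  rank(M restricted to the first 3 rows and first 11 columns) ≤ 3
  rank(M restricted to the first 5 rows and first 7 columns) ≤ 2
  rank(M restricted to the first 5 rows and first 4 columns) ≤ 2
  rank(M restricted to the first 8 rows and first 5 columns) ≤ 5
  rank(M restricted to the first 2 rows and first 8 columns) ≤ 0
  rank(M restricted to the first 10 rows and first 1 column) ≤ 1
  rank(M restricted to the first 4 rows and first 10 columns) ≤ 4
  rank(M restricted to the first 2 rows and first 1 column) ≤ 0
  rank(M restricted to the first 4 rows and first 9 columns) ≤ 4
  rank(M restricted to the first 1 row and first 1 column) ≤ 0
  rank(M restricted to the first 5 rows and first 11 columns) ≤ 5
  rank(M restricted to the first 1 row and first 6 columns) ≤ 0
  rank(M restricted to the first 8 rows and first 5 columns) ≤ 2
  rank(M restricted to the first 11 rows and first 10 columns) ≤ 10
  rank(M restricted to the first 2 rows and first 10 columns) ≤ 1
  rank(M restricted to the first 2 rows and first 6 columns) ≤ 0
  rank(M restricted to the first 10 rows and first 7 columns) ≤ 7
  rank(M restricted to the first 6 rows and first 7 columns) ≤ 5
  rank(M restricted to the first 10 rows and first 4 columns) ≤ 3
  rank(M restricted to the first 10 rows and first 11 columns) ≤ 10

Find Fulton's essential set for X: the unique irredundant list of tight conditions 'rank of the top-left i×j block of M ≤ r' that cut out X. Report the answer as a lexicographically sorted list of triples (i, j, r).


Recovering R(i,j) via the rank-extension bound from the 27 conditions:

  i=1: 0 0 0 0 0 0 0 0 1 1 1
  i=2: 0 0 0 0 0 0 0 0 1 1 2
  i=3: 1 1 1 1 1 1 1 1 2 2 3
  i=4: 1 2 2 2 2 2 2 2 3 3 4
  i=5: 1 2 2 2 2 2 2 3 4 4 5
  i=6: 1 2 2 2 2 2 3 4 5 5 6
  i=7: 1 2 2 2 2 3 4 5 6 6 7
  i=8: 1 2 2 2 2 3 4 5 6 7 8
  i=9: 1 2 3 3 3 4 5 6 7 8 9
  i=10: 1 2 3 3 4 5 6 7 8 9 10
  i=11: 1 2 3 4 5 6 7 8 9 10 11

second differences of R give the permutation w = (9, 11, 1, 2, 8, 7, 6, 10, 3, 5, 4).

Fulton essential set (6 of the 33 Rothe cells):

[(2, 8, 0), (2, 10, 1), (5, 7, 2), (6, 6, 2), (8, 5, 2), (10, 4, 3)]


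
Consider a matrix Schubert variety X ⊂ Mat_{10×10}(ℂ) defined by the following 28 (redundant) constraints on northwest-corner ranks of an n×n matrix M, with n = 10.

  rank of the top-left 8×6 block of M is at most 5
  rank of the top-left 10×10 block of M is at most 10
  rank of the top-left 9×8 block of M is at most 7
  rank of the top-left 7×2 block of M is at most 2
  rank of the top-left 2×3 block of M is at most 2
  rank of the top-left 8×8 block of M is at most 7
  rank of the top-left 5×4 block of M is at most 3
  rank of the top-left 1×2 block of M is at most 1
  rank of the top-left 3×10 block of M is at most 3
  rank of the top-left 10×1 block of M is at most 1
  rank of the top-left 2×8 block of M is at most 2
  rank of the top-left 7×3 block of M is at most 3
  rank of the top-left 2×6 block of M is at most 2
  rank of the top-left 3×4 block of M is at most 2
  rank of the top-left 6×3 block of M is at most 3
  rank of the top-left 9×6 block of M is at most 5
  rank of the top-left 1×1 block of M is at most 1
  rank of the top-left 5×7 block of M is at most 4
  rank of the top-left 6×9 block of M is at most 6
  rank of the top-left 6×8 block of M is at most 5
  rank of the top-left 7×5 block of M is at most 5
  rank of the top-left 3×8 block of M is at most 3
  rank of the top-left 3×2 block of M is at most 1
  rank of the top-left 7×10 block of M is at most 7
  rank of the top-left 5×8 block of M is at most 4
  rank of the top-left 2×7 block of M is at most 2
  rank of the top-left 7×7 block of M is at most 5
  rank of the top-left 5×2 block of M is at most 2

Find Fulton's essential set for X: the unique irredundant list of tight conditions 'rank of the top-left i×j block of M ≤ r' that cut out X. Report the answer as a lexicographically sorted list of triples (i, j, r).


The tightest implied rank at each (i,j), from the 28 conditions:

  i=1: 1  1  1  1  1  1  1  1  1  1
  i=2: 1  1  2  2  2  2  2  2  2  2
  i=3: 1  1  2  2  3  3  3  3  3  3
  i=4: 1  2  3  3  4  4  4  4  4  4
  i=5: 1  2  3  3  4  4  4  4  5  5
  i=6: 1  2  3  4  5  5  5  5  6  6
  i=7: 1  2  3  4  5  5  5  6  7  7
  i=8: 1  2  3  4  5  5  6  7  8  8
  i=9: 1  2  3  4  5  5  6  7  8  9
  i=10: 1  2  3  4  5  6  7  8  9  10

reading off 1-entries of Δ²R: w = (1, 3, 5, 2, 9, 4, 8, 7, 10, 6).

6 SE-corners of the 11-cell Rothe diagram give Ess(w):

[(3, 2, 1), (3, 4, 2), (5, 4, 3), (5, 8, 4), (7, 7, 5), (9, 6, 5)]


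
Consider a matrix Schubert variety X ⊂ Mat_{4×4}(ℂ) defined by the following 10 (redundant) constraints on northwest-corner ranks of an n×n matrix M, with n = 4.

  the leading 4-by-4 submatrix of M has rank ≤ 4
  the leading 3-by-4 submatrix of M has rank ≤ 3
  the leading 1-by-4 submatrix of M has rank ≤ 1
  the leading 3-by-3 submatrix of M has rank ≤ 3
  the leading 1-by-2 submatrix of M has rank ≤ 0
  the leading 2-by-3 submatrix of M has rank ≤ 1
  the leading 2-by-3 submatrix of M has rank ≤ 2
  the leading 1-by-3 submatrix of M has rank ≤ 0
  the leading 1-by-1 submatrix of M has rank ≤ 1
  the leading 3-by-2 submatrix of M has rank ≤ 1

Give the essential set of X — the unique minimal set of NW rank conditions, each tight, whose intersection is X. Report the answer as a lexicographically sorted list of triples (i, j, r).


Rank table r_w(4×4) implied by the 10 constraints:

  0, 0, 0, 1
  1, 1, 1, 2
  1, 1, 2, 3
  1, 2, 3, 4

hence w(1..4) = (4, 1, 3, 2).

ℓ(w)=4; the 2 essential cells (i,j,r):

[(1, 3, 0), (3, 2, 1)]


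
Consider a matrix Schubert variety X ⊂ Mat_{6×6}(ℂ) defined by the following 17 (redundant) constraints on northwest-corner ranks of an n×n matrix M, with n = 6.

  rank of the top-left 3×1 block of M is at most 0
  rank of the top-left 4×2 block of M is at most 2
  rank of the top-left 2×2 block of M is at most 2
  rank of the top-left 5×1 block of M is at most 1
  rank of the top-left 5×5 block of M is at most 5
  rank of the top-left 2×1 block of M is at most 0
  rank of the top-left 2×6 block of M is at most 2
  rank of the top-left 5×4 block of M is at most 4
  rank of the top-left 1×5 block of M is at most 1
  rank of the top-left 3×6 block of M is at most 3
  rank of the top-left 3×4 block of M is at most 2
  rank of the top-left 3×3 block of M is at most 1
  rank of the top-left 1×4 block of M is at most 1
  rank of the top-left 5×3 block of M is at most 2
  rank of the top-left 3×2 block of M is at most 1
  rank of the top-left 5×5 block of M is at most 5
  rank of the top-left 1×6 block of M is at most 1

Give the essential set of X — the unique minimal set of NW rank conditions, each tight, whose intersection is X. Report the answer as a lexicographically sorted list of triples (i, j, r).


The tightest implied rank at each (i,j), from the 17 conditions:

  row 1: 0  1  1  1  1  1
  row 2: 0  1  1  2  2  2
  row 3: 0  1  1  2  3  3
  row 4: 1  2  2  3  4  4
  row 5: 1  2  2  3  4  5
  row 6: 1  2  3  4  5  6

the unique w with this rank table is (2, 4, 5, 1, 6, 3).

Fulton essential set (3 of the 6 Rothe cells):

[(3, 1, 0), (3, 3, 1), (5, 3, 2)]


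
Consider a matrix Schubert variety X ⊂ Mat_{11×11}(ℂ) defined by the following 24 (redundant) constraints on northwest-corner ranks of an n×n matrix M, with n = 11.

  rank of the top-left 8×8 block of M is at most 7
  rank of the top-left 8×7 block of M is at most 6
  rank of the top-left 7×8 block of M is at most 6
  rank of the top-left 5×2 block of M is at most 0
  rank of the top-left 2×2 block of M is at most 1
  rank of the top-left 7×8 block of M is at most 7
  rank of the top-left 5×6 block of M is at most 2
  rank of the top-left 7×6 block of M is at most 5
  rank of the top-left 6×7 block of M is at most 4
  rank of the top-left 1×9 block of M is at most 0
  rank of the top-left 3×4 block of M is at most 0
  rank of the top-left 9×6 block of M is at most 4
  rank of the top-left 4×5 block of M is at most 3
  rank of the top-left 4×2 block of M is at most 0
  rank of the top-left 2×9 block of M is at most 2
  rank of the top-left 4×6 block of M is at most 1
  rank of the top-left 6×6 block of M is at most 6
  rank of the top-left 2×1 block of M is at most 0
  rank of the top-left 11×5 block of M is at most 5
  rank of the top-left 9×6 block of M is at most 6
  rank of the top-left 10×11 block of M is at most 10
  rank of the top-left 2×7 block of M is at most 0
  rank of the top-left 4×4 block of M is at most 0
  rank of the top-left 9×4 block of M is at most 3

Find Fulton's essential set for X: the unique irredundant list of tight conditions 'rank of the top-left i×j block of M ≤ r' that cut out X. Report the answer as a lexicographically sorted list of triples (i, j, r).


The tightest implied rank at each (i,j), from the 24 conditions:

  R[1]: 0 0 0 0 0 0 0 0 0 1 1
  R[2]: 0 0 0 0 0 0 0 1 1 2 2
  R[3]: 0 0 0 0 1 1 1 2 2 3 3
  R[4]: 0 0 0 0 1 1 2 3 3 4 4
  R[5]: 0 0 1 1 2 2 3 4 4 5 5
  R[6]: 1 1 2 2 3 3 4 5 5 6 6
  R[7]: 1 2 3 3 4 4 5 6 6 7 7
  R[8]: 1 2 3 3 4 4 5 6 7 8 8
  R[9]: 1 2 3 3 4 4 5 6 7 8 9
  R[10]: 1 2 3 4 5 5 6 7 8 9 10
  R[11]: 1 2 3 4 5 6 7 8 9 10 11

giving w = (10, 8, 5, 7, 3, 1, 2, 9, 11, 4, 6) via Δ²R.

7 SE-corners of the 31-cell Rothe diagram give Ess(w):

[(1, 9, 0), (2, 7, 0), (4, 4, 0), (4, 6, 1), (5, 2, 0), (9, 4, 3), (9, 6, 4)]


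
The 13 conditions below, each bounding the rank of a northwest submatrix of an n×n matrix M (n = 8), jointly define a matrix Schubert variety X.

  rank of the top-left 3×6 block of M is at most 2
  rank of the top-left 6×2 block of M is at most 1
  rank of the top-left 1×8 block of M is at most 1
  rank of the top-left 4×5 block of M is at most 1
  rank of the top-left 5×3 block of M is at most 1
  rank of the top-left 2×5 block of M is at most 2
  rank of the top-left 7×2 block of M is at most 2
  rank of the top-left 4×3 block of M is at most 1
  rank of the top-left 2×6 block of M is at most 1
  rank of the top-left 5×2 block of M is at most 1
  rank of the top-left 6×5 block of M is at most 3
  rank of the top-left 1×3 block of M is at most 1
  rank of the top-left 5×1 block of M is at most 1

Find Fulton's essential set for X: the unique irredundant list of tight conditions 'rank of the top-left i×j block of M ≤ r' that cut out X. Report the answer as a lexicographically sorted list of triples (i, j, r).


Rank table r_w(8×8) implied by the 13 constraints:

  i=1: 1  1  1  1  1  1  1  1
  i=2: 1  1  1  1  1  1  2  2
  i=3: 1  1  1  1  1  2  3  3
  i=4: 1  1  1  1  1  2  3  4
  i=5: 1  1  1  2  2  3  4  5
  i=6: 1  1  2  3  3  4  5  6
  i=7: 1  2  3  4  4  5  6  7
  i=8: 1  2  3  4  5  6  7  8

reading off 1-entries of Δ²R: w = (1, 7, 6, 8, 4, 3, 2, 5).

Rothe diagram D(w) (16 cells), 4 SE-corners (essential conditions):

[(2, 6, 1), (4, 5, 1), (5, 3, 1), (6, 2, 1)]


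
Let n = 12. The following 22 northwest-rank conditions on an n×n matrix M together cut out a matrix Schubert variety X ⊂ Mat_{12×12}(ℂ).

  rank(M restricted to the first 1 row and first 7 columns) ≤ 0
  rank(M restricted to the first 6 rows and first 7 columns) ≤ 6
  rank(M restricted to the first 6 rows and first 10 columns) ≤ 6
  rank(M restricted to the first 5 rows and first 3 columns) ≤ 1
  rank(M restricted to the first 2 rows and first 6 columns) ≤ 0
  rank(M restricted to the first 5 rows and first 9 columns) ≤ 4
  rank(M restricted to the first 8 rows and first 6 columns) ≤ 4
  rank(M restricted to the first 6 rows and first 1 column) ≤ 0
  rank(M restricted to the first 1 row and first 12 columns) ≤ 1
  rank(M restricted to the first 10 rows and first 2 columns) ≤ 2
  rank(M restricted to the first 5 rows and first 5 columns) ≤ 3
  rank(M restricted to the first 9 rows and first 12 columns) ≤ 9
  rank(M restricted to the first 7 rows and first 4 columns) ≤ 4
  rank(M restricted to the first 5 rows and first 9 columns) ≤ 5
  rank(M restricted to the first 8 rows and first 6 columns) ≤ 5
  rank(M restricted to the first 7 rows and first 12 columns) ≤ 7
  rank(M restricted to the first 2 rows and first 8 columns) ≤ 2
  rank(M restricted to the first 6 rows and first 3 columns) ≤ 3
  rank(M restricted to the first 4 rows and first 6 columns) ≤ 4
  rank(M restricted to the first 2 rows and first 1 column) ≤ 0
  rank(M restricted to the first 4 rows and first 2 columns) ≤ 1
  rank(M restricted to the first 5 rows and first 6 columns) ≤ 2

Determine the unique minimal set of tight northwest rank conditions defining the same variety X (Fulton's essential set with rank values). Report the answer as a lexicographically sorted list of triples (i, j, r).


The tightest implied rank at each (i,j), from the 22 conditions:

  i=1: 0, 0, 0, 0, 0, 0, 0, 1, 1, 1, 1, 1
  i=2: 0, 0, 0, 0, 0, 0, 1, 2, 2, 2, 2, 2
  i=3: 0, 1, 1, 1, 1, 1, 2, 3, 3, 3, 3, 3
  i=4: 0, 1, 1, 2, 2, 2, 3, 4, 4, 4, 4, 4
  i=5: 0, 1, 1, 2, 2, 2, 3, 4, 4, 5, 5, 5
  i=6: 0, 1, 2, 3, 3, 3, 4, 5, 5, 6, 6, 6
  i=7: 1, 2, 3, 4, 4, 4, 5, 6, 6, 7, 7, 7
  i=8: 1, 2, 3, 4, 4, 4, 5, 6, 7, 8, 8, 8
  i=9: 1, 2, 3, 4, 5, 5, 6, 7, 8, 9, 9, 9
  i=10: 1, 2, 3, 4, 5, 6, 7, 8, 9, 10, 10, 10
  i=11: 1, 2, 3, 4, 5, 6, 7, 8, 9, 10, 11, 11
  i=12: 1, 2, 3, 4, 5, 6, 7, 8, 9, 10, 11, 12

hence w(1..12) = (8, 7, 2, 4, 10, 3, 1, 9, 5, 6, 11, 12).

Rothe diagram D(w) (24 cells), 7 SE-corners (essential conditions):

[(1, 7, 0), (2, 6, 0), (5, 3, 1), (5, 6, 2), (5, 9, 4), (6, 1, 0), (8, 6, 4)]


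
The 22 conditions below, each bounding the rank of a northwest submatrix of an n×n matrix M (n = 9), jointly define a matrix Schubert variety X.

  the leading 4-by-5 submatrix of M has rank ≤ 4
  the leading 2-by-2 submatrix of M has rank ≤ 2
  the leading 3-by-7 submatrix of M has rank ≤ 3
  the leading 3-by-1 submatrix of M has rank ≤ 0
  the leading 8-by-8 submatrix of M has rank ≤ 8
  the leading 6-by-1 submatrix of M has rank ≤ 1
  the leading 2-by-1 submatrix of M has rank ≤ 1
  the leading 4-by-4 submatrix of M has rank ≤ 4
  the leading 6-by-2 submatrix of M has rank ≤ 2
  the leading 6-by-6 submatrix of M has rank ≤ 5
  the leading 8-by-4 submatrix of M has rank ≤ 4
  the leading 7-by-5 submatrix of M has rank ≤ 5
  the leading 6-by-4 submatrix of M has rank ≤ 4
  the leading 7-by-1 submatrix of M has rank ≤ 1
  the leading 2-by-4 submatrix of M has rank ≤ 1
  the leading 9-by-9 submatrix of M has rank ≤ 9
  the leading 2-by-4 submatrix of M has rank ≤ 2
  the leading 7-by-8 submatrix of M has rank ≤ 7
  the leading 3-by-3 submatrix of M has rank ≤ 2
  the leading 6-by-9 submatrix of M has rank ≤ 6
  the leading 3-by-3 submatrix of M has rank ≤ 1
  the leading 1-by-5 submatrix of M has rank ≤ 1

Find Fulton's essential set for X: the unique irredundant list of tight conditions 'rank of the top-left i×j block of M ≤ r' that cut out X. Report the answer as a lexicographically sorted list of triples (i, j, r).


The tightest implied rank at each (i,j), from the 22 conditions:

  i=1: 0 | 1 | 1 | 1 | 1 | 1 | 1 | 1 | 1
  i=2: 0 | 1 | 1 | 1 | 2 | 2 | 2 | 2 | 2
  i=3: 0 | 1 | 1 | 2 | 3 | 3 | 3 | 3 | 3
  i=4: 1 | 2 | 2 | 3 | 4 | 4 | 4 | 4 | 4
  i=5: 1 | 2 | 3 | 4 | 5 | 5 | 5 | 5 | 5
  i=6: 1 | 2 | 3 | 4 | 5 | 5 | 6 | 6 | 6
  i=7: 1 | 2 | 3 | 4 | 5 | 6 | 7 | 7 | 7
  i=8: 1 | 2 | 3 | 4 | 5 | 6 | 7 | 8 | 8
  i=9: 1 | 2 | 3 | 4 | 5 | 6 | 7 | 8 | 9

reading off 1-entries of Δ²R: w = (2, 5, 4, 1, 3, 7, 6, 8, 9).

4 SE-corners of the 7-cell Rothe diagram give Ess(w):

[(2, 4, 1), (3, 1, 0), (3, 3, 1), (6, 6, 5)]


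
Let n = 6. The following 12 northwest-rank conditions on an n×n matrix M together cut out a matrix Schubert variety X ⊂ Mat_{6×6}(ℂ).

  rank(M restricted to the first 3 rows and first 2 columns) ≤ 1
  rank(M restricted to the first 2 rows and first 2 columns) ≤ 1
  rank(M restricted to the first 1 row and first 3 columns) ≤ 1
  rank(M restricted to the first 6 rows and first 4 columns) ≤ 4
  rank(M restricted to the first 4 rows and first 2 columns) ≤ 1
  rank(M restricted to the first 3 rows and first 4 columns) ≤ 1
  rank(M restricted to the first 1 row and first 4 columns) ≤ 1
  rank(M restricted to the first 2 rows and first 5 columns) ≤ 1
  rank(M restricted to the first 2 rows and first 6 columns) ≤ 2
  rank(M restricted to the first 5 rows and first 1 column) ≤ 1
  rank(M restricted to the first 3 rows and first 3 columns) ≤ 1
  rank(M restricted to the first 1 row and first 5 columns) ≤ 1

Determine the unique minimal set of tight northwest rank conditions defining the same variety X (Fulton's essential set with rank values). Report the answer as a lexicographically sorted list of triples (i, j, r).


Recovering R(i,j) via the rank-extension bound from the 12 conditions:

  i=1: 1 1 1 1 1 1
  i=2: 1 1 1 1 1 2
  i=3: 1 1 1 1 2 3
  i=4: 1 1 2 2 3 4
  i=5: 1 2 3 3 4 5
  i=6: 1 2 3 4 5 6

giving w = (1, 6, 5, 3, 2, 4) via Δ²R.

D(w) has 8 cells with 3 SE-corners; essential set:

[(2, 5, 1), (3, 4, 1), (4, 2, 1)]


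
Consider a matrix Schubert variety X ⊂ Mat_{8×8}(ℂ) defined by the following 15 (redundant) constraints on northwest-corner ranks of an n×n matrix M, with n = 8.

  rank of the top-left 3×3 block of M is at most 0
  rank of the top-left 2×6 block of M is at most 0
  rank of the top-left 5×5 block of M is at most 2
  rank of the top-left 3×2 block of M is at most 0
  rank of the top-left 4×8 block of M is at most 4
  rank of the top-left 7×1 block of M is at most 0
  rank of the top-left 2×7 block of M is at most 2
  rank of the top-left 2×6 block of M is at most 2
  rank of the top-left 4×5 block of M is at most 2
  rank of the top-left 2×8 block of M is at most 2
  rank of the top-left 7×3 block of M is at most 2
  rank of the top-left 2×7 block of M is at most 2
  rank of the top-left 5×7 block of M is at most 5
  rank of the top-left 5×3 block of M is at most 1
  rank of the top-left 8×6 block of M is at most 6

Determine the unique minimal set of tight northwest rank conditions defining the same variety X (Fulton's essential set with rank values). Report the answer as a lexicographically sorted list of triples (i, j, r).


Rank table r_w(8×8) implied by the 15 constraints:

  0 0 0 0 0 0 1 1
  0 0 0 0 0 0 1 2
  0 0 0 1 1 1 2 3
  0 1 1 2 2 2 3 4
  0 1 1 2 2 3 4 5
  0 1 2 3 3 4 5 6
  0 1 2 3 4 5 6 7
  1 2 3 4 5 6 7 8

second differences of R give the permutation w = (7, 8, 4, 2, 6, 3, 5, 1).

Fulton essential set (5 of the 21 Rothe cells):

[(2, 6, 0), (3, 3, 0), (5, 3, 1), (5, 5, 2), (7, 1, 0)]


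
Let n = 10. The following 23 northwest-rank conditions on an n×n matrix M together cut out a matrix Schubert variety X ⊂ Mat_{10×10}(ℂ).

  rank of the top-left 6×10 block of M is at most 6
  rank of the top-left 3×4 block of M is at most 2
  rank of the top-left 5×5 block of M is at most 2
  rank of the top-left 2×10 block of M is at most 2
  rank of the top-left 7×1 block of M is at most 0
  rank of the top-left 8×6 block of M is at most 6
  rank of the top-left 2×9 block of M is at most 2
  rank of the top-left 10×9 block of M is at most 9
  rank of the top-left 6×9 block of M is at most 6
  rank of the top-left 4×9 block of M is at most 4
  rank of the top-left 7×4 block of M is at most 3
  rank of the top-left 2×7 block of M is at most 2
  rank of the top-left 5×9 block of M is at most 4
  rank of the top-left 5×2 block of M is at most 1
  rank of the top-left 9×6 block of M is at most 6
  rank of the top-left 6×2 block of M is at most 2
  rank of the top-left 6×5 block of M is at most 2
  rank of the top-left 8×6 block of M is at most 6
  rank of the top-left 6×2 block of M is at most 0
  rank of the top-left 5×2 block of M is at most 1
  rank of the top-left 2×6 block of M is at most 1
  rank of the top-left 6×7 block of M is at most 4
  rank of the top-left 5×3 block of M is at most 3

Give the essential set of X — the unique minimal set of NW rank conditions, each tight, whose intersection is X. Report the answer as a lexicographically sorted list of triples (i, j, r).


Recovering R(i,j) via the rank-extension bound from the 23 conditions:

  R[1]: 0  0  1  1  1  1  1  1  1  1
  R[2]: 0  0  1  1  1  1  2  2  2  2
  R[3]: 0  0  1  2  2  2  3  3  3  3
  R[4]: 0  0  1  2  2  3  4  4  4  4
  R[5]: 0  0  1  2  2  3  4  4  4  5
  R[6]: 0  0  1  2  2  3  4  5  5  6
  R[7]: 0  1  2  3  3  4  5  6  6  7
  R[8]: 1  2  3  4  4  5  6  7  7  8
  R[9]: 1  2  3  4  5  6  7  8  8  9
  R[10]: 1  2  3  4  5  6  7  8  9  10

reading off 1-entries of Δ²R: w = (3, 7, 4, 6, 10, 8, 2, 1, 5, 9).

|D(w)|=21, |Ess(w)|=5:

[(2, 6, 1), (5, 9, 4), (6, 2, 0), (6, 5, 2), (7, 1, 0)]


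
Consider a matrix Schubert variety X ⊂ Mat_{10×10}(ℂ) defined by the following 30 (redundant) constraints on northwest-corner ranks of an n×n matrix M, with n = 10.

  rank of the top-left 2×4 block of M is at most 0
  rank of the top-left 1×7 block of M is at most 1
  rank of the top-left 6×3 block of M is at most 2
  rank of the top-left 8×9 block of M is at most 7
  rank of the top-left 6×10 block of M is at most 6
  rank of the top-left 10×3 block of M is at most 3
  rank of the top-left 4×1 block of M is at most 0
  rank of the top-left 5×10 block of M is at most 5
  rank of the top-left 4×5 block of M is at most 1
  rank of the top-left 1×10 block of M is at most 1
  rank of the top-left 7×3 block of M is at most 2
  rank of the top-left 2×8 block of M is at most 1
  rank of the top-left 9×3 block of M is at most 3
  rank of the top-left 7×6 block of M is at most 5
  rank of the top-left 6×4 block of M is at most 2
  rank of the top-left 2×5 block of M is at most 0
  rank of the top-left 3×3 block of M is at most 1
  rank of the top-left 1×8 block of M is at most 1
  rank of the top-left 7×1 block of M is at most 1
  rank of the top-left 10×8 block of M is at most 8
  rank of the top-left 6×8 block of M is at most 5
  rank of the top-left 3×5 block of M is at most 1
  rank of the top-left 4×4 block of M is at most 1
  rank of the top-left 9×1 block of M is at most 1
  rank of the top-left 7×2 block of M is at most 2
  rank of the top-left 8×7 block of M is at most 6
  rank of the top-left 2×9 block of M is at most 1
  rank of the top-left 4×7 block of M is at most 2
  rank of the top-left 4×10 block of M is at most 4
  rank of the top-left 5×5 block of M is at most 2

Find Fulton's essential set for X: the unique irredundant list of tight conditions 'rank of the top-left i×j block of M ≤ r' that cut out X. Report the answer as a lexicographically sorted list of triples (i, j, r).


Reconstructing r_w from the 30 given conditions:

  row 1: 0 | 0 | 0 | 0 | 0 | 1 | 1 | 1 | 1 | 1
  row 2: 0 | 0 | 0 | 0 | 0 | 1 | 1 | 1 | 1 | 2
  row 3: 0 | 1 | 1 | 1 | 1 | 2 | 2 | 2 | 2 | 3
  row 4: 0 | 1 | 1 | 1 | 1 | 2 | 2 | 3 | 3 | 4
  row 5: 1 | 2 | 2 | 2 | 2 | 3 | 3 | 4 | 4 | 5
  row 6: 1 | 2 | 2 | 2 | 3 | 4 | 4 | 5 | 5 | 6
  row 7: 1 | 2 | 2 | 3 | 4 | 5 | 5 | 6 | 6 | 7
  row 8: 1 | 2 | 3 | 4 | 5 | 6 | 6 | 7 | 7 | 8
  row 9: 1 | 2 | 3 | 4 | 5 | 6 | 7 | 8 | 8 | 9
  row 10: 1 | 2 | 3 | 4 | 5 | 6 | 7 | 8 | 9 | 10

reading off 1-entries of Δ²R: w = (6, 10, 2, 8, 1, 5, 4, 3, 7, 9).

7 SE-corners of the 22-cell Rothe diagram give Ess(w):

[(2, 5, 0), (2, 9, 1), (4, 1, 0), (4, 5, 1), (4, 7, 2), (6, 4, 2), (7, 3, 2)]


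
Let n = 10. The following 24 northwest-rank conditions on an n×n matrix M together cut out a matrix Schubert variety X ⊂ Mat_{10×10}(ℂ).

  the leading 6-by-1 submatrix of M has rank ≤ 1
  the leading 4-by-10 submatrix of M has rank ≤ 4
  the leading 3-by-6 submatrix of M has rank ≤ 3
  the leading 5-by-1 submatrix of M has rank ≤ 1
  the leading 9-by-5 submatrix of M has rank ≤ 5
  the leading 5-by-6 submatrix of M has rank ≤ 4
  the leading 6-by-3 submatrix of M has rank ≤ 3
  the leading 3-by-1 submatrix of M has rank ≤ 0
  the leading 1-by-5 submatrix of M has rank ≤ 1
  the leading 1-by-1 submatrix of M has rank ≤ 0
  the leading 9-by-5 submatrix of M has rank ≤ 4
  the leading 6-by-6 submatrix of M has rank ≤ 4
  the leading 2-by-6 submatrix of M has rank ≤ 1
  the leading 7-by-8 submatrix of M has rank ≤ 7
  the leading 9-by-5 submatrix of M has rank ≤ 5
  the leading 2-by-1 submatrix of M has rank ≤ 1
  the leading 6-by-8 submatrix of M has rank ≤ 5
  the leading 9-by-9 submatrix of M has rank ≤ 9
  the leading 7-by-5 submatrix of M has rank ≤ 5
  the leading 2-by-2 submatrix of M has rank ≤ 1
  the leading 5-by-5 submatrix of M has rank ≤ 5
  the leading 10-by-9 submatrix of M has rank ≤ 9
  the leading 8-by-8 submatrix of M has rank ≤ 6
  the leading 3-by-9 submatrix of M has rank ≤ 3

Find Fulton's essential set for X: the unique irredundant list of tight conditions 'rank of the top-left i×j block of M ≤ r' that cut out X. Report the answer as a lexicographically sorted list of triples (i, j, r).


Recovering R(i,j) via the rank-extension bound from the 24 conditions:

  row 1: 0 | 1 | 1 | 1 | 1 | 1 | 1 | 1 | 1 | 1
  row 2: 0 | 1 | 1 | 1 | 1 | 1 | 2 | 2 | 2 | 2
  row 3: 0 | 1 | 2 | 2 | 2 | 2 | 3 | 3 | 3 | 3
  row 4: 1 | 2 | 3 | 3 | 3 | 3 | 4 | 4 | 4 | 4
  row 5: 1 | 2 | 3 | 4 | 4 | 4 | 5 | 5 | 5 | 5
  row 6: 1 | 2 | 3 | 4 | 4 | 4 | 5 | 5 | 6 | 6
  row 7: 1 | 2 | 3 | 4 | 4 | 5 | 6 | 6 | 7 | 7
  row 8: 1 | 2 | 3 | 4 | 4 | 5 | 6 | 6 | 7 | 8
  row 9: 1 | 2 | 3 | 4 | 4 | 5 | 6 | 7 | 8 | 9
  row 10: 1 | 2 | 3 | 4 | 5 | 6 | 7 | 8 | 9 | 10

so w = (2, 7, 3, 1, 4, 9, 6, 10, 8, 5).

D(w) has 14 cells with 6 SE-corners; essential set:

[(2, 6, 1), (3, 1, 0), (6, 6, 4), (6, 8, 5), (8, 8, 6), (9, 5, 4)]


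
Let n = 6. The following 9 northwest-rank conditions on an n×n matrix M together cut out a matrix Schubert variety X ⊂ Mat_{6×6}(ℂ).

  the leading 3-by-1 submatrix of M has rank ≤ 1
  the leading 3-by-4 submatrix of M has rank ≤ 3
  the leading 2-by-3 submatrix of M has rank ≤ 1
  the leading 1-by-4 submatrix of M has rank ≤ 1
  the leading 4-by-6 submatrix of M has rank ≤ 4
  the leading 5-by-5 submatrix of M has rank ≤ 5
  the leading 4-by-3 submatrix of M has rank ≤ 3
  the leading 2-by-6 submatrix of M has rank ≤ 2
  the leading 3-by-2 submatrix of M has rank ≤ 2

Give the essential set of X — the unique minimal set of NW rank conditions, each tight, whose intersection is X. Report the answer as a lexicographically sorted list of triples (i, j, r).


Reconstructing r_w from the 9 given conditions:

  R[1]: 1 | 1 | 1 | 1 | 1 | 1
  R[2]: 1 | 1 | 1 | 2 | 2 | 2
  R[3]: 1 | 2 | 2 | 3 | 3 | 3
  R[4]: 1 | 2 | 3 | 4 | 4 | 4
  R[5]: 1 | 2 | 3 | 4 | 5 | 5
  R[6]: 1 | 2 | 3 | 4 | 5 | 6

the unique w with this rank table is (1, 4, 2, 3, 5, 6).

ℓ(w)=2; the 1 essential cell (i,j,r):

[(2, 3, 1)]


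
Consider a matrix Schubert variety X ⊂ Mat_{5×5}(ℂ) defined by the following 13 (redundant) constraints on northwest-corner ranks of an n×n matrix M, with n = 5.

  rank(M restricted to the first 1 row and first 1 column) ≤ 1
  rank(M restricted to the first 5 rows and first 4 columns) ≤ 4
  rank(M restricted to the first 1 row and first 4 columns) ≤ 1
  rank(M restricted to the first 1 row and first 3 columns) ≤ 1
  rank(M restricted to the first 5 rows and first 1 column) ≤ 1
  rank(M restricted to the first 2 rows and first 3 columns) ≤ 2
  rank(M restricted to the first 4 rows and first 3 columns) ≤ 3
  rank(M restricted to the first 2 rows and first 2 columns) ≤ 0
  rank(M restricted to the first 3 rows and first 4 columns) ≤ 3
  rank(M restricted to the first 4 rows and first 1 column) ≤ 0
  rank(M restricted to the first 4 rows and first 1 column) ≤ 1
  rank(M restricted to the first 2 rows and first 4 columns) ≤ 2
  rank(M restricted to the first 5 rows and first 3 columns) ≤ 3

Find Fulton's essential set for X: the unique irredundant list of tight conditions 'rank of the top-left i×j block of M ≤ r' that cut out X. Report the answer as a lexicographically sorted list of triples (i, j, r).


The tightest implied rank at each (i,j), from the 13 conditions:

  R[1]: 0 0 1 1 1
  R[2]: 0 0 1 2 2
  R[3]: 0 1 2 3 3
  R[4]: 0 1 2 3 4
  R[5]: 1 2 3 4 5

reading off 1-entries of Δ²R: w = (3, 4, 2, 5, 1).

2 SE-corners of the 6-cell Rothe diagram give Ess(w):

[(2, 2, 0), (4, 1, 0)]


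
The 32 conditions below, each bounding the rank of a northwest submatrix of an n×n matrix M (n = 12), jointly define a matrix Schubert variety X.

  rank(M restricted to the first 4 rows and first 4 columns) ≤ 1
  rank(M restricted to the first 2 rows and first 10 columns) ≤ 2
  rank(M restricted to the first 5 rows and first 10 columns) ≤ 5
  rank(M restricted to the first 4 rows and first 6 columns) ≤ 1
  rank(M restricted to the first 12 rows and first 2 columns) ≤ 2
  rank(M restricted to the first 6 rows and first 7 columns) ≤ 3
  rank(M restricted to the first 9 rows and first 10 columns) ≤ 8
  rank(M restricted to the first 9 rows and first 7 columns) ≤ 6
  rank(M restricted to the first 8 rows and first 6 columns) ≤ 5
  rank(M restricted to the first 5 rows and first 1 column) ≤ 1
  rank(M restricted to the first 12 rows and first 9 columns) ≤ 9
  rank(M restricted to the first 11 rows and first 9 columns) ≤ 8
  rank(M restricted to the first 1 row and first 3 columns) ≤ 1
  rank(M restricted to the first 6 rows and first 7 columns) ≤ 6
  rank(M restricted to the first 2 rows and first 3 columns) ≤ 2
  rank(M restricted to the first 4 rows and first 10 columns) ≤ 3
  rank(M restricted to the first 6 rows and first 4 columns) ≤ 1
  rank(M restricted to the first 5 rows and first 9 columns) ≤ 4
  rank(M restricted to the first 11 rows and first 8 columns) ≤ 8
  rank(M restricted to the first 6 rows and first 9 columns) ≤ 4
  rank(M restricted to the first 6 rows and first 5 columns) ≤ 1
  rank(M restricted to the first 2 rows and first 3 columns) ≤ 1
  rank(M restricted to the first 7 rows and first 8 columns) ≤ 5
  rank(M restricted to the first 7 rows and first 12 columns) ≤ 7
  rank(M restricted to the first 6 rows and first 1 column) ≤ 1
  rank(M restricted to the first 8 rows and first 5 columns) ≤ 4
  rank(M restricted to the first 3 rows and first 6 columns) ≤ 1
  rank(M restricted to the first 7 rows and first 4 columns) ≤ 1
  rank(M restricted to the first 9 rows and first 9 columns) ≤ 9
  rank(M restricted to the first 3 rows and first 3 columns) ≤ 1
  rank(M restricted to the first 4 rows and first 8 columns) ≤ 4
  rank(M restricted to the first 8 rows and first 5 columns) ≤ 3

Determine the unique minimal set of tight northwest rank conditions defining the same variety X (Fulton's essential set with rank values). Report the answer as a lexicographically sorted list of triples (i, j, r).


Computing R[i][j] = min implied NW-rank bound (n=12, 32 conditions):

  R[1]: 1, 1, 1, 1, 1, 1, 1, 1, 1, 1, 1, 1
  R[2]: 1, 1, 1, 1, 1, 1, 2, 2, 2, 2, 2, 2
  R[3]: 1, 1, 1, 1, 1, 1, 2, 3, 3, 3, 3, 3
  R[4]: 1, 1, 1, 1, 1, 1, 2, 3, 3, 3, 4, 4
  R[5]: 1, 1, 1, 1, 1, 2, 3, 4, 4, 4, 5, 5
  R[6]: 1, 1, 1, 1, 1, 2, 3, 4, 4, 5, 6, 6
  R[7]: 1, 1, 1, 1, 2, 3, 4, 5, 5, 6, 7, 7
  R[8]: 1, 2, 2, 2, 3, 4, 5, 6, 6, 7, 8, 8
  R[9]: 1, 2, 3, 3, 4, 5, 6, 7, 7, 8, 9, 9
  R[10]: 1, 2, 3, 4, 5, 6, 7, 8, 8, 9, 10, 10
  R[11]: 1, 2, 3, 4, 5, 6, 7, 8, 8, 9, 10, 11
  R[12]: 1, 2, 3, 4, 5, 6, 7, 8, 9, 10, 11, 12

reading off 1-entries of Δ²R: w = (1, 7, 8, 11, 6, 10, 5, 2, 3, 4, 12, 9).

|D(w)|=30, |Ess(w)|=6:

[(4, 6, 1), (4, 10, 3), (6, 5, 1), (6, 9, 4), (7, 4, 1), (11, 9, 8)]


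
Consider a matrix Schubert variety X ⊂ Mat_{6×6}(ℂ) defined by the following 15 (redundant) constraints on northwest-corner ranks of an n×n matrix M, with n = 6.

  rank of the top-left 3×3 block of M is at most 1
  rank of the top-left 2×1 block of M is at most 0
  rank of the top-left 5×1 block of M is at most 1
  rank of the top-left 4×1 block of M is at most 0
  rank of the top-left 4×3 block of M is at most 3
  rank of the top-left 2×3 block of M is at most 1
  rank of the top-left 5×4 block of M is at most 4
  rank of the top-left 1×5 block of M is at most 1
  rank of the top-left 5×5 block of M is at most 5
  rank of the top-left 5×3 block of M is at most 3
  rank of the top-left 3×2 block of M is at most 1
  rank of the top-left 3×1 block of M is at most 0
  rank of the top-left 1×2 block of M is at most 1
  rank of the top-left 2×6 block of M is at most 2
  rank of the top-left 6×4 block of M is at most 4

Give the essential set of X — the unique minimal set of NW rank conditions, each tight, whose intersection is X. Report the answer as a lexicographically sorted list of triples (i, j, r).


Recovering R(i,j) via the rank-extension bound from the 15 conditions:

  0 1 1 1 1 1
  0 1 1 2 2 2
  0 1 1 2 3 3
  0 1 2 3 4 4
  1 2 3 4 5 5
  1 2 3 4 5 6

second differences of R give the permutation w = (2, 4, 5, 3, 1, 6).

Fulton essential set (2 of the 6 Rothe cells):

[(3, 3, 1), (4, 1, 0)]


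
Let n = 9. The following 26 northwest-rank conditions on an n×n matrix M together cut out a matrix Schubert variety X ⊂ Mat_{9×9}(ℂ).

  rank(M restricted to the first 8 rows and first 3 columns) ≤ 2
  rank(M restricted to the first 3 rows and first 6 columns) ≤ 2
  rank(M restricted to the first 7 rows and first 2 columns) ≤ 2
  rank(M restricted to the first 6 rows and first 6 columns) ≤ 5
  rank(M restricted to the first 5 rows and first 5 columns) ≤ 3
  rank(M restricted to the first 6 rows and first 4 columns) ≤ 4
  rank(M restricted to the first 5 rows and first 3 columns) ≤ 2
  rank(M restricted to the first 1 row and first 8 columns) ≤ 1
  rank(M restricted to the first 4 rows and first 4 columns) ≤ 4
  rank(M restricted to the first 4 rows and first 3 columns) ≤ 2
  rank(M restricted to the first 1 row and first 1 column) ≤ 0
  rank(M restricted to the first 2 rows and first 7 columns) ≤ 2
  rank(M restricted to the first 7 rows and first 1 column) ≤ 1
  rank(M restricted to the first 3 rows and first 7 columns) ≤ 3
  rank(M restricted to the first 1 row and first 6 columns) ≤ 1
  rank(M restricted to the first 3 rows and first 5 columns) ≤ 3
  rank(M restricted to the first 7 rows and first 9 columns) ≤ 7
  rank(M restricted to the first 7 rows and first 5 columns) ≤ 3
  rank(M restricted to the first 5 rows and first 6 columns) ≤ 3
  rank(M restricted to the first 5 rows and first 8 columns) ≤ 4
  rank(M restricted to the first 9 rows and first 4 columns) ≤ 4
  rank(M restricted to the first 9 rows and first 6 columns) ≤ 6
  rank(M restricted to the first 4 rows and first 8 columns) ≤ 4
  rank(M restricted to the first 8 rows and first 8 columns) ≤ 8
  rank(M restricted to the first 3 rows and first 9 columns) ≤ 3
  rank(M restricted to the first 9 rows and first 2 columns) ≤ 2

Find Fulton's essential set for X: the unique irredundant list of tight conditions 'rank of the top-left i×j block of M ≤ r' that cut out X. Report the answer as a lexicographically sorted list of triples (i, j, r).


The tightest implied rank at each (i,j), from the 26 conditions:

  0, 1, 1, 1, 1, 1, 1, 1, 1
  1, 2, 2, 2, 2, 2, 2, 2, 2
  1, 2, 2, 2, 2, 2, 3, 3, 3
  1, 2, 2, 3, 3, 3, 4, 4, 4
  1, 2, 2, 3, 3, 3, 4, 4, 5
  1, 2, 2, 3, 3, 4, 5, 5, 6
  1, 2, 2, 3, 3, 4, 5, 6, 7
  1, 2, 2, 3, 4, 5, 6, 7, 8
  1, 2, 3, 4, 5, 6, 7, 8, 9

second differences of R give the permutation w = (2, 1, 7, 4, 9, 6, 8, 5, 3).

Fulton essential set (6 of the 15 Rothe cells):

[(1, 1, 0), (3, 6, 2), (5, 6, 3), (5, 8, 4), (7, 5, 3), (8, 3, 2)]
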